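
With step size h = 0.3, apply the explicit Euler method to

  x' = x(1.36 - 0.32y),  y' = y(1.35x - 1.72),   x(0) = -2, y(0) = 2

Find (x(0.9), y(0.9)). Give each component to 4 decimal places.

Euler on (x,y): x_{n+1} = x_n + h·x', y_{n+1} = y_n + h·y'.
0.000000: (-2.000000, 2.000000); f=(-1.440000, -8.840000) → (-2.432000, -0.652000)
0.300000: (-2.432000, -0.652000); f=(-3.814932, 3.262086) → (-3.576480, 0.326626)
0.600000: (-3.576480, 0.326626); f=(-4.490198, -2.138827) → (-4.923539, -0.315022)
(x(0.9), y(0.9)) ≈ (-4.9235, -0.3150)

-4.9235, -0.3150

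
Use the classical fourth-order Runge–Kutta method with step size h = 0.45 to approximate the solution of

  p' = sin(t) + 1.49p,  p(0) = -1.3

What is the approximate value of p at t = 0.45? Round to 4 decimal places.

-2.4144

RK4: k1 = f(t_n, p_n); k2 = f(t_n + h/2, p_n + (h/2)·k1); k3 = f(t_n + h/2, p_n + (h/2)·k2); k4 = f(t_n + h, p_n + h·k3); p_{n+1} = p_n + (h/6)·(k1 + 2k2 + 2k3 + k4).
t=0.000000, p=-1.300000:
  k1 = f(0.000000, -1.300000) = -1.937000
  k2 = f(0.225000, -1.735825) = -2.363273
  k3 = f(0.225000, -1.831736) = -2.506181
  k4 = f(0.450000, -2.427781) = -3.182429
  p ← -1.300000 + (0.45/6)·(k1 + 2k2 + 2k3 + k4) = -2.414375
p(0.45) ≈ -2.4144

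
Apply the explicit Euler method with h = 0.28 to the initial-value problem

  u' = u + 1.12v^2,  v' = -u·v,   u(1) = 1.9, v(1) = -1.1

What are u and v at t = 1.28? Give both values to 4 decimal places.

Euler on (u,v): u_{n+1} = u_n + h·u', v_{n+1} = v_n + h·v'.
1.000000: (1.900000, -1.100000); f=(3.255200, 2.090000) → (2.811456, -0.514800)
(u(1.28), v(1.28)) ≈ (2.8115, -0.5148)

2.8115, -0.5148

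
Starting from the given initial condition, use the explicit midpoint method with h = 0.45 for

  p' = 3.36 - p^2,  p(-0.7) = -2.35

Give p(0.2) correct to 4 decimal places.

-33.0265

Midpoint: k1 = f(x_n, p_n); k2 = f(x_n + h/2, p_n + (h/2)·k1); p_{n+1} = p_n + h·k2.
x=-0.700000, p=-2.350000:
  k1 = f(-0.700000, -2.350000) = -2.162500
  k2 = f(-0.475000, -2.836563) = -4.686087
  p ← -2.350000 + 0.45·(-4.686087) = -4.458739
x=-0.250000, p=-4.458739:
  k1 = f(-0.250000, -4.458739) = -16.520354
  k2 = f(-0.025000, -8.175819) = -63.484012
  p ← -4.458739 + 0.45·(-63.484012) = -33.026544
p(0.2) ≈ -33.0265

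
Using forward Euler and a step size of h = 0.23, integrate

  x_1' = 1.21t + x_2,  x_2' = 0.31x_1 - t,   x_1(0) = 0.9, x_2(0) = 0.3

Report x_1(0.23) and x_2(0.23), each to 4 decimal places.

0.9690, 0.3642

Euler on (x_1,x_2): x_1_{n+1} = x_1_n + h·x_1', x_2_{n+1} = x_2_n + h·x_2'.
0.000000: (0.900000, 0.300000); f=(0.300000, 0.279000) → (0.969000, 0.364170)
(x_1(0.23), x_2(0.23)) ≈ (0.9690, 0.3642)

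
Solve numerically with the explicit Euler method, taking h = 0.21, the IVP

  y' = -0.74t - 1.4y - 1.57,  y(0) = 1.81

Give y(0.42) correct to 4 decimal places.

Euler: y_{n+1} = y_n + h·f(t_n, y_n).
t=0.000000, y=1.810000: f=-4.104000 → y ← 1.810000 + 0.21·(-4.104000) = 0.948160
t=0.210000, y=0.948160: f=-3.052824 → y ← 0.948160 + 0.21·(-3.052824) = 0.307067
y(0.42) ≈ 0.3071

0.3071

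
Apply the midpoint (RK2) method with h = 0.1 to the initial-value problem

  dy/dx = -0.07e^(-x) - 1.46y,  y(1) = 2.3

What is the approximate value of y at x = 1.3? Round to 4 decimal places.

1.4815

Midpoint: k1 = f(x_n, y_n); k2 = f(x_n + h/2, y_n + (h/2)·k1); y_{n+1} = y_n + h·k2.
x=1.000000, y=2.300000:
  k1 = f(1.000000, 2.300000) = -3.383752
  k2 = f(1.050000, 2.130812) = -3.135482
  y ← 2.300000 + 0.1·(-3.135482) = 1.986452
x=1.100000, y=1.986452:
  k1 = f(1.100000, 1.986452) = -2.923521
  k2 = f(1.150000, 1.840276) = -2.708967
  y ← 1.986452 + 0.1·(-2.708967) = 1.715555
x=1.200000, y=1.715555:
  k1 = f(1.200000, 1.715555) = -2.525794
  k2 = f(1.250000, 1.589265) = -2.340383
  y ← 1.715555 + 0.1·(-2.340383) = 1.481517
y(1.3) ≈ 1.4815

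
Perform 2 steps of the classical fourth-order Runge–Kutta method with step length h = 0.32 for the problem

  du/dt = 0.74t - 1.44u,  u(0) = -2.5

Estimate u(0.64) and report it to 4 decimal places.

-0.8811

RK4: k1 = f(t_n, u_n); k2 = f(t_n + h/2, u_n + (h/2)·k1); k3 = f(t_n + h/2, u_n + (h/2)·k2); k4 = f(t_n + h, u_n + h·k3); u_{n+1} = u_n + (h/6)·(k1 + 2k2 + 2k3 + k4).
t=0.000000, u=-2.500000:
  k1 = f(0.000000, -2.500000) = 3.600000
  k2 = f(0.160000, -1.924000) = 2.888960
  k3 = f(0.160000, -2.037766) = 3.052784
  k4 = f(0.320000, -1.523109) = 2.430077
  u ← -2.500000 + (0.32/6)·(k1 + 2k2 + 2k3 + k4) = -1.544610
t=0.320000, u=-1.544610:
  k1 = f(0.320000, -1.544610) = 2.461038
  k2 = f(0.480000, -1.150844) = 2.012415
  k3 = f(0.480000, -1.222623) = 2.115778
  k4 = f(0.640000, -0.867561) = 1.722888
  u ← -1.544610 + (0.32/6)·(k1 + 2k2 + 2k3 + k4) = -0.881127
u(0.64) ≈ -0.8811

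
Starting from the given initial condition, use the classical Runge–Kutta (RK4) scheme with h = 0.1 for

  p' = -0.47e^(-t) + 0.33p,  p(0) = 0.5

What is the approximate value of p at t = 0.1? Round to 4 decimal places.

0.4713

RK4: k1 = f(t_n, p_n); k2 = f(t_n + h/2, p_n + (h/2)·k1); k3 = f(t_n + h/2, p_n + (h/2)·k2); k4 = f(t_n + h, p_n + h·k3); p_{n+1} = p_n + (h/6)·(k1 + 2k2 + 2k3 + k4).
t=0.000000, p=0.500000:
  k1 = f(0.000000, 0.500000) = -0.305000
  k2 = f(0.050000, 0.484750) = -0.287110
  k3 = f(0.050000, 0.485644) = -0.286815
  k4 = f(0.100000, 0.471318) = -0.269738
  p ← 0.500000 + (0.1/6)·(k1 + 2k2 + 2k3 + k4) = 0.471290
p(0.1) ≈ 0.4713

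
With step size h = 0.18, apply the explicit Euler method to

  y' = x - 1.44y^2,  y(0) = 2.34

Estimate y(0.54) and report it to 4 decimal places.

0.6588

Euler: y_{n+1} = y_n + h·f(x_n, y_n).
x=0.000000, y=2.340000: f=-7.884864 → y ← 2.340000 + 0.18·(-7.884864) = 0.920724
x=0.180000, y=0.920724: f=-1.040736 → y ← 0.920724 + 0.18·(-1.040736) = 0.733392
x=0.360000, y=0.733392: f=-0.414524 → y ← 0.733392 + 0.18·(-0.414524) = 0.658778
y(0.54) ≈ 0.6588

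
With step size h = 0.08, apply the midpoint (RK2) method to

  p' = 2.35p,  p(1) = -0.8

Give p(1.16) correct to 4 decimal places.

Midpoint: k1 = f(s_n, p_n); k2 = f(s_n + h/2, p_n + (h/2)·k1); p_{n+1} = p_n + h·k2.
s=1.000000, p=-0.800000:
  k1 = f(1.000000, -0.800000) = -1.880000
  k2 = f(1.040000, -0.875200) = -2.056720
  p ← -0.800000 + 0.08·(-2.056720) = -0.964538
s=1.080000, p=-0.964538:
  k1 = f(1.080000, -0.964538) = -2.266663
  k2 = f(1.120000, -1.055204) = -2.479730
  p ← -0.964538 + 0.08·(-2.479730) = -1.162916
p(1.16) ≈ -1.1629

-1.1629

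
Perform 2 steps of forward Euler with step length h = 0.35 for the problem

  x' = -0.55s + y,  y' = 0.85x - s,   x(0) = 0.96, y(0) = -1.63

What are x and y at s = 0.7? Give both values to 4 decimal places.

Euler on (x,y): x_{n+1} = x_n + h·x', y_{n+1} = y_n + h·y'.
0.000000: (0.960000, -1.630000); f=(-1.630000, 0.816000) → (0.389500, -1.344400)
0.350000: (0.389500, -1.344400); f=(-1.536900, -0.018925) → (-0.148415, -1.351024)
(x(0.7), y(0.7)) ≈ (-0.1484, -1.3510)

-0.1484, -1.3510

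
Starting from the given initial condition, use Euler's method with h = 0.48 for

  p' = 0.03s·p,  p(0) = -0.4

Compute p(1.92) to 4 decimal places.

-0.4168

Euler: p_{n+1} = p_n + h·f(s_n, p_n).
s=0.000000, p=-0.400000: f=0.000000 → p ← -0.400000 + 0.48·0.000000 = -0.400000
s=0.480000, p=-0.400000: f=-0.005760 → p ← -0.400000 + 0.48·(-0.005760) = -0.402765
s=0.960000, p=-0.402765: f=-0.011600 → p ← -0.402765 + 0.48·(-0.011600) = -0.408333
s=1.440000, p=-0.408333: f=-0.017640 → p ← -0.408333 + 0.48·(-0.017640) = -0.416800
p(1.92) ≈ -0.4168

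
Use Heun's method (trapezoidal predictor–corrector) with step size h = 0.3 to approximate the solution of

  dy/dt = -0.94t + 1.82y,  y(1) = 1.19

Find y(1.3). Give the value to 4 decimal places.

1.6158

Heun: k1 = f(t_n, y_n); k2 = f(t_n + h, y_n + h·k1); y_{n+1} = y_n + (h/2)·(k1 + k2).
t=1.000000, y=1.190000:
  k1 = f(1.000000, 1.190000) = 1.225800
  k2 = f(1.300000, 1.557740) = 1.613087
  y ← 1.190000 + (0.3/2)·(1.225800 + 1.613087) = 1.615833
y(1.3) ≈ 1.6158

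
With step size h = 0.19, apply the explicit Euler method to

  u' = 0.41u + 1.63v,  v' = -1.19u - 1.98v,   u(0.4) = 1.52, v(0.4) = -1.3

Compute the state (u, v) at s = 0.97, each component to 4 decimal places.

0.7408, -0.8439

Euler on (u,v): u_{n+1} = u_n + h·u', v_{n+1} = v_n + h·v'.
0.400000: (1.520000, -1.300000); f=(-1.495800, 0.765200) → (1.235798, -1.154612)
0.590000: (1.235798, -1.154612); f=(-1.375340, 0.815532) → (0.974483, -0.999661)
0.780000: (0.974483, -0.999661); f=(-1.229909, 0.819693) → (0.740801, -0.843919)
(u(0.97), v(0.97)) ≈ (0.7408, -0.8439)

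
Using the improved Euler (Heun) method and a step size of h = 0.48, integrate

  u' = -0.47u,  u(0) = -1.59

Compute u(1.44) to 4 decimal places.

Heun: k1 = f(x_n, u_n); k2 = f(x_n + h, u_n + h·k1); u_{n+1} = u_n + (h/2)·(k1 + k2).
x=0.000000, u=-1.590000:
  k1 = f(0.000000, -1.590000) = 0.747300
  k2 = f(0.480000, -1.231296) = 0.578709
  u ← -1.590000 + (0.48/2)·(0.747300 + 0.578709) = -1.271758
x=0.480000, u=-1.271758:
  k1 = f(0.480000, -1.271758) = 0.597726
  k2 = f(0.960000, -0.984849) = 0.462879
  u ← -1.271758 + (0.48/2)·(0.597726 + 0.462879) = -1.017213
x=0.960000, u=-1.017213:
  k1 = f(0.960000, -1.017213) = 0.478090
  k2 = f(1.440000, -0.787729) = 0.370233
  u ← -1.017213 + (0.48/2)·(0.478090 + 0.370233) = -0.813615
u(1.44) ≈ -0.8136

-0.8136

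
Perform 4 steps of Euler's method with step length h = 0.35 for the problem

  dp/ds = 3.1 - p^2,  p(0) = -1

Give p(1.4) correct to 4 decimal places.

1.7807

Euler: p_{n+1} = p_n + h·f(s_n, p_n).
s=0.000000, p=-1.000000: f=2.100000 → p ← -1.000000 + 0.35·2.100000 = -0.265000
s=0.350000, p=-0.265000: f=3.029775 → p ← -0.265000 + 0.35·3.029775 = 0.795421
s=0.700000, p=0.795421: f=2.467305 → p ← 0.795421 + 0.35·2.467305 = 1.658978
s=1.050000, p=1.658978: f=0.347792 → p ← 1.658978 + 0.35·0.347792 = 1.780705
p(1.4) ≈ 1.7807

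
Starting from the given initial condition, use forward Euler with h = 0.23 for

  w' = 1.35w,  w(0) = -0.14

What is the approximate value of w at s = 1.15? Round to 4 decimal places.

Euler: w_{n+1} = w_n + h·f(s_n, w_n).
s=0.000000, w=-0.140000: f=-0.189000 → w ← -0.140000 + 0.23·(-0.189000) = -0.183470
s=0.230000, w=-0.183470: f=-0.247685 → w ← -0.183470 + 0.23·(-0.247685) = -0.240437
s=0.460000, w=-0.240437: f=-0.324591 → w ← -0.240437 + 0.23·(-0.324591) = -0.315093
s=0.690000, w=-0.315093: f=-0.425376 → w ← -0.315093 + 0.23·(-0.425376) = -0.412930
s=0.920000, w=-0.412930: f=-0.557455 → w ← -0.412930 + 0.23·(-0.557455) = -0.541144
w(1.15) ≈ -0.5411

-0.5411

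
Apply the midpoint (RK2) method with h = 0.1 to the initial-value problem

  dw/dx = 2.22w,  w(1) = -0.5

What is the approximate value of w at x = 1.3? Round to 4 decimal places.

-0.9687

Midpoint: k1 = f(x_n, w_n); k2 = f(x_n + h/2, w_n + (h/2)·k1); w_{n+1} = w_n + h·k2.
x=1.000000, w=-0.500000:
  k1 = f(1.000000, -0.500000) = -1.110000
  k2 = f(1.050000, -0.555500) = -1.233210
  w ← -0.500000 + 0.1·(-1.233210) = -0.623321
x=1.100000, w=-0.623321:
  k1 = f(1.100000, -0.623321) = -1.383773
  k2 = f(1.150000, -0.692510) = -1.537371
  w ← -0.623321 + 0.1·(-1.537371) = -0.777058
x=1.200000, w=-0.777058:
  k1 = f(1.200000, -0.777058) = -1.725069
  k2 = f(1.250000, -0.863312) = -1.916552
  w ← -0.777058 + 0.1·(-1.916552) = -0.968713
w(1.3) ≈ -0.9687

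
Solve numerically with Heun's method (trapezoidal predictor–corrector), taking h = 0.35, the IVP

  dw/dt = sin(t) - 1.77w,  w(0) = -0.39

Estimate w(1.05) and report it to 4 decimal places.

0.2188

Heun: k1 = f(t_n, w_n); k2 = f(t_n + h, w_n + h·k1); w_{n+1} = w_n + (h/2)·(k1 + k2).
t=0.000000, w=-0.390000:
  k1 = f(0.000000, -0.390000) = 0.690300
  k2 = f(0.350000, -0.148395) = 0.605557
  w ← -0.390000 + (0.35/2)·(0.690300 + 0.605557) = -0.163225
t=0.350000, w=-0.163225:
  k1 = f(0.350000, -0.163225) = 0.631806
  k2 = f(0.700000, 0.057907) = 0.541722
  w ← -0.163225 + (0.35/2)·(0.631806 + 0.541722) = 0.042142
t=0.700000, w=0.042142:
  k1 = f(0.700000, 0.042142) = 0.569626
  k2 = f(1.050000, 0.241511) = 0.439948
  w ← 0.042142 + (0.35/2)·(0.569626 + 0.439948) = 0.218818
w(1.05) ≈ 0.2188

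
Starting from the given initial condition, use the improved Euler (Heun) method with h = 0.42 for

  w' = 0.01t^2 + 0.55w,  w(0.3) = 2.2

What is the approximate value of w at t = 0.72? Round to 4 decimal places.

Heun: k1 = f(t_n, w_n); k2 = f(t_n + h, w_n + h·k1); w_{n+1} = w_n + (h/2)·(k1 + k2).
t=0.300000, w=2.200000:
  k1 = f(0.300000, 2.200000) = 1.210900
  k2 = f(0.720000, 2.708578) = 1.494902
  w ← 2.200000 + (0.42/2)·(1.210900 + 1.494902) = 2.768218
w(0.72) ≈ 2.7682

2.7682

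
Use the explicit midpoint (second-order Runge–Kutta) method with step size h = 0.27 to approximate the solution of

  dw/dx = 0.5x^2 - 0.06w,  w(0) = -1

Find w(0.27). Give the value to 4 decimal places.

-0.9815

Midpoint: k1 = f(x_n, w_n); k2 = f(x_n + h/2, w_n + (h/2)·k1); w_{n+1} = w_n + h·k2.
x=0.000000, w=-1.000000:
  k1 = f(0.000000, -1.000000) = 0.060000
  k2 = f(0.135000, -0.991900) = 0.068626
  w ← -1.000000 + 0.27·0.068626 = -0.981471
w(0.27) ≈ -0.9815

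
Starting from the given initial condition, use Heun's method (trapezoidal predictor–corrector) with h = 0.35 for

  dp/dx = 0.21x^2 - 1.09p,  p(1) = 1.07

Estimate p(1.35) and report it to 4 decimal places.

0.8294

Heun: k1 = f(x_n, p_n); k2 = f(x_n + h, p_n + h·k1); p_{n+1} = p_n + (h/2)·(k1 + k2).
x=1.000000, p=1.070000:
  k1 = f(1.000000, 1.070000) = -0.956300
  k2 = f(1.350000, 0.735295) = -0.418747
  p ← 1.070000 + (0.35/2)·(-0.956300 + (-0.418747)) = 0.829367
p(1.35) ≈ 0.8294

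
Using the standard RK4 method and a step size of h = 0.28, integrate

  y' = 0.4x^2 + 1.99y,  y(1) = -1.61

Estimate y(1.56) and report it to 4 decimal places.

-4.2729

RK4: k1 = f(x_n, y_n); k2 = f(x_n + h/2, y_n + (h/2)·k1); k3 = f(x_n + h/2, y_n + (h/2)·k2); k4 = f(x_n + h, y_n + h·k3); y_{n+1} = y_n + (h/6)·(k1 + 2k2 + 2k3 + k4).
x=1.000000, y=-1.610000:
  k1 = f(1.000000, -1.610000) = -2.803900
  k2 = f(1.140000, -2.002546) = -3.465227
  k3 = f(1.140000, -2.095132) = -3.649472
  k4 = f(1.280000, -2.631852) = -4.582026
  y ← -1.610000 + (0.28/6)·(k1 + 2k2 + 2k3 + k4) = -2.618715
x=1.280000, y=-2.618715:
  k1 = f(1.280000, -2.618715) = -4.555883
  k2 = f(1.420000, -3.256539) = -5.673952
  k3 = f(1.420000, -3.413068) = -5.985446
  k4 = f(1.560000, -4.294640) = -7.572894
  y ← -2.618715 + (0.28/6)·(k1 + 2k2 + 2k3 + k4) = -4.272935
y(1.56) ≈ -4.2729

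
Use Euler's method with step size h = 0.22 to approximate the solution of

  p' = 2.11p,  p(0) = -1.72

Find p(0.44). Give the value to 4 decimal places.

-3.6875

Euler: p_{n+1} = p_n + h·f(t_n, p_n).
t=0.000000, p=-1.720000: f=-3.629200 → p ← -1.720000 + 0.22·(-3.629200) = -2.518424
t=0.220000, p=-2.518424: f=-5.313875 → p ← -2.518424 + 0.22·(-5.313875) = -3.687476
p(0.44) ≈ -3.6875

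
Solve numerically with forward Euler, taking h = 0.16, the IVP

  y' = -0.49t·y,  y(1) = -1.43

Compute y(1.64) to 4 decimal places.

Euler: y_{n+1} = y_n + h·f(t_n, y_n).
t=1.000000, y=-1.430000: f=0.700700 → y ← -1.430000 + 0.16·0.700700 = -1.317888
t=1.160000, y=-1.317888: f=0.749088 → y ← -1.317888 + 0.16·0.749088 = -1.198034
t=1.320000, y=-1.198034: f=0.774888 → y ← -1.198034 + 0.16·0.774888 = -1.074052
t=1.480000, y=-1.074052: f=0.778902 → y ← -1.074052 + 0.16·0.778902 = -0.949427
y(1.64) ≈ -0.9494

-0.9494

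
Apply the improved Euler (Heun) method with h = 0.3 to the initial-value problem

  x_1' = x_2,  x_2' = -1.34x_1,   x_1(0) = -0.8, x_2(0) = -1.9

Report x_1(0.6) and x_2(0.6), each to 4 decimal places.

Heun on (x_1,x_2): k1 = f(t_n, state_n); k2 = f(t_n + h, state_n + h·k1); state_{n+1} = state_n + (h/2)·(k1 + k2).
0.000000: (-0.800000, -1.900000)
  k1 = (-1.900000, 1.072000)
  predictor → (-1.370000, -1.578400)
  k2 = (-1.578400, 1.835800)
  → (-1.321760, -1.463830)
0.300000: (-1.321760, -1.463830)
  k1 = (-1.463830, 1.771158)
  predictor → (-1.760909, -0.932482)
  k2 = (-0.932482, 2.359618)
  → (-1.681207, -0.844214)
(x_1(0.6), x_2(0.6)) ≈ (-1.6812, -0.8442)

-1.6812, -0.8442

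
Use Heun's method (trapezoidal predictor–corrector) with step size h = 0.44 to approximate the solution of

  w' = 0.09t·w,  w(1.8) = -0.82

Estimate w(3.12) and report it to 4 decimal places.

-1.0977

Heun: k1 = f(t_n, w_n); k2 = f(t_n + h, w_n + h·k1); w_{n+1} = w_n + (h/2)·(k1 + k2).
t=1.800000, w=-0.820000:
  k1 = f(1.800000, -0.820000) = -0.132840
  k2 = f(2.240000, -0.878450) = -0.177095
  w ← -0.820000 + (0.44/2)·(-0.132840 + (-0.177095)) = -0.888186
t=2.240000, w=-0.888186:
  k1 = f(2.240000, -0.888186) = -0.179058
  k2 = f(2.680000, -0.966971) = -0.233234
  w ← -0.888186 + (0.44/2)·(-0.179058 + (-0.233234)) = -0.978890
t=2.680000, w=-0.978890:
  k1 = f(2.680000, -0.978890) = -0.236108
  k2 = f(3.120000, -1.082778) = -0.304044
  w ← -0.978890 + (0.44/2)·(-0.236108 + (-0.304044)) = -1.097723
w(3.12) ≈ -1.0977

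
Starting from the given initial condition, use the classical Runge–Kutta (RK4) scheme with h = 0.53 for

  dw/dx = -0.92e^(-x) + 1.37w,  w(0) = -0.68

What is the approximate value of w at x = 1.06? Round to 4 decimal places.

RK4: k1 = f(x_n, w_n); k2 = f(x_n + h/2, w_n + (h/2)·k1); k3 = f(x_n + h/2, w_n + (h/2)·k2); k4 = f(x_n + h, w_n + h·k3); w_{n+1} = w_n + (h/6)·(k1 + 2k2 + 2k3 + k4).
x=0.000000, w=-0.680000:
  k1 = f(0.000000, -0.680000) = -1.851600
  k2 = f(0.265000, -1.170674) = -2.309653
  k3 = f(0.265000, -1.292058) = -2.475949
  k4 = f(0.530000, -1.992253) = -3.270903
  w ← -0.680000 + (0.53/6)·(k1 + 2k2 + 2k3 + k4) = -1.977944
x=0.530000, w=-1.977944:
  k1 = f(0.530000, -1.977944) = -3.251300
  k2 = f(0.795000, -2.839539) = -4.305623
  k3 = f(0.795000, -3.118934) = -4.688394
  k4 = f(1.060000, -4.462793) = -6.432766
  w ← -1.977944 + (0.53/6)·(k1 + 2k2 + 2k3 + k4) = -4.422313
w(1.06) ≈ -4.4223

-4.4223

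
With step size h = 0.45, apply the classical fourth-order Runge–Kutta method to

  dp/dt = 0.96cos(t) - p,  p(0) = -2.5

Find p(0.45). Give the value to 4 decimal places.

-1.2597

RK4: k1 = f(t_n, p_n); k2 = f(t_n + h/2, p_n + (h/2)·k1); k3 = f(t_n + h/2, p_n + (h/2)·k2); k4 = f(t_n + h, p_n + h·k3); p_{n+1} = p_n + (h/6)·(k1 + 2k2 + 2k3 + k4).
t=0.000000, p=-2.500000:
  k1 = f(0.000000, -2.500000) = 3.460000
  k2 = f(0.225000, -1.721500) = 2.657302
  k3 = f(0.225000, -1.902107) = 2.837909
  k4 = f(0.450000, -1.222941) = 2.087370
  p ← -2.500000 + (0.45/6)·(k1 + 2k2 + 2k3 + k4) = -1.259665
p(0.45) ≈ -1.2597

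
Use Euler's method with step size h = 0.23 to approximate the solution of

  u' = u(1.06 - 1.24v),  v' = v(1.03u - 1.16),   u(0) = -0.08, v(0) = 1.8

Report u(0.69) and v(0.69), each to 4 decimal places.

-0.0502, 0.6669

Euler on (u,v): u_{n+1} = u_n + h·u', v_{n+1} = v_n + h·v'.
0.000000: (-0.080000, 1.800000); f=(0.093760, -2.236320) → (-0.058435, 1.285646)
0.230000: (-0.058435, 1.285646); f=(0.031216, -1.568731) → (-0.051255, 0.924838)
0.460000: (-0.051255, 0.924838); f=(0.004449, -1.121638) → (-0.050232, 0.666862)
(u(0.69), v(0.69)) ≈ (-0.0502, 0.6669)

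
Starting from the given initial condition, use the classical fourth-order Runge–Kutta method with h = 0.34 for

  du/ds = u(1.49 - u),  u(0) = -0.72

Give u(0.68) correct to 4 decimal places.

RK4: k1 = f(s_n, u_n); k2 = f(s_n + h/2, u_n + (h/2)·k1); k3 = f(s_n + h/2, u_n + (h/2)·k2); k4 = f(s_n + h, u_n + h·k3); u_{n+1} = u_n + (h/6)·(k1 + 2k2 + 2k3 + k4).
s=0.000000, u=-0.720000:
  k1 = f(0.000000, -0.720000) = -1.591200
  k2 = f(0.170000, -0.990504) = -2.456949
  k3 = f(0.170000, -1.137681) = -2.989464
  k4 = f(0.340000, -1.736418) = -5.602409
  u ← -0.720000 + (0.34/6)·(k1 + 2k2 + 2k3 + k4) = -1.744898
s=0.340000, u=-1.744898:
  k1 = f(0.340000, -1.744898) = -5.644567
  k2 = f(0.510000, -2.704474) = -11.343849
  k3 = f(0.510000, -3.673352) = -18.966812
  k4 = f(0.680000, -8.193614) = -79.343799
  u ← -1.744898 + (0.34/6)·(k1 + 2k2 + 2k3 + k4) = -9.996114
u(0.68) ≈ -9.9961

-9.9961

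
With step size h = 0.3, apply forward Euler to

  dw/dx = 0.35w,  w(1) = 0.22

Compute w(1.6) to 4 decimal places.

0.2686

Euler: w_{n+1} = w_n + h·f(x_n, w_n).
x=1.000000, w=0.220000: f=0.077000 → w ← 0.220000 + 0.3·0.077000 = 0.243100
x=1.300000, w=0.243100: f=0.085085 → w ← 0.243100 + 0.3·0.085085 = 0.268626
w(1.6) ≈ 0.2686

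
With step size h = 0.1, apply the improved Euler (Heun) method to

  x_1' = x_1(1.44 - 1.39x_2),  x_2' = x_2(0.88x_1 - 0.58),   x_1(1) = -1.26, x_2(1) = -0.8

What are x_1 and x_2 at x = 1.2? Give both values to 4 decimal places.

Heun on (x_1,x_2): k1 = f(x_n, state_n); k2 = f(x_n + h, state_n + h·k1); state_{n+1} = state_n + (h/2)·(k1 + k2).
1.000000: (-1.260000, -0.800000)
  k1 = (-3.215520, 1.351040)
  predictor → (-1.581552, -0.664896)
  k2 = (-3.739114, 1.311019)
  → (-1.607732, -0.666897)
1.100000: (-1.607732, -0.666897)
  k1 = (-3.805480, 1.330329)
  predictor → (-1.988280, -0.533864)
  k2 = (-4.338568, 1.243736)
  → (-2.014934, -0.538194)
(x_1(1.2), x_2(1.2)) ≈ (-2.0149, -0.5382)

-2.0149, -0.5382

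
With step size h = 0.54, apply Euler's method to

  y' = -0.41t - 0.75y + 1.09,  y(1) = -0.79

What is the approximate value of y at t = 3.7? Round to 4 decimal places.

-0.0213

Euler: y_{n+1} = y_n + h·f(t_n, y_n).
t=1.000000, y=-0.790000: f=1.272500 → y ← -0.790000 + 0.54·1.272500 = -0.102850
t=1.540000, y=-0.102850: f=0.535737 → y ← -0.102850 + 0.54·0.535737 = 0.186448
t=2.080000, y=0.186448: f=0.097364 → y ← 0.186448 + 0.54·0.097364 = 0.239025
t=2.620000, y=0.239025: f=-0.163469 → y ← 0.239025 + 0.54·(-0.163469) = 0.150752
t=3.160000, y=0.150752: f=-0.318664 → y ← 0.150752 + 0.54·(-0.318664) = -0.021327
y(3.7) ≈ -0.0213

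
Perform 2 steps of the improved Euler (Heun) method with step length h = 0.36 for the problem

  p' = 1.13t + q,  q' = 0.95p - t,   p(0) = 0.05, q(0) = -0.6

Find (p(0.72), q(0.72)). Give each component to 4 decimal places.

-0.1453, -0.9268

Heun on (p,q): k1 = f(t_n, state_n); k2 = f(t_n + h, state_n + h·k1); state_{n+1} = state_n + (h/2)·(k1 + k2).
0.000000: (0.050000, -0.600000)
  k1 = (-0.600000, 0.047500)
  predictor → (-0.166000, -0.582900)
  k2 = (-0.176100, -0.517700)
  → (-0.089698, -0.684636)
0.360000: (-0.089698, -0.684636)
  k1 = (-0.277836, -0.445213)
  predictor → (-0.189719, -0.844913)
  k2 = (-0.031313, -0.900233)
  → (-0.145345, -0.926816)
(p(0.72), q(0.72)) ≈ (-0.1453, -0.9268)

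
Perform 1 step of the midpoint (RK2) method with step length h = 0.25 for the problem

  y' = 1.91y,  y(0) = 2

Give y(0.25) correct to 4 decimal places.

Midpoint: k1 = f(x_n, y_n); k2 = f(x_n + h/2, y_n + (h/2)·k1); y_{n+1} = y_n + h·k2.
x=0.000000, y=2.000000:
  k1 = f(0.000000, 2.000000) = 3.820000
  k2 = f(0.125000, 2.477500) = 4.732025
  y ← 2.000000 + 0.25·4.732025 = 3.183006
y(0.25) ≈ 3.1830

3.1830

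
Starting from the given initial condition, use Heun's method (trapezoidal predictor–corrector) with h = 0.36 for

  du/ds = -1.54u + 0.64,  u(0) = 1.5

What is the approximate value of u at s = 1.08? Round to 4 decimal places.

Heun: k1 = f(s_n, u_n); k2 = f(s_n + h, u_n + h·k1); u_{n+1} = u_n + (h/2)·(k1 + k2).
s=0.000000, u=1.500000:
  k1 = f(0.000000, 1.500000) = -1.670000
  k2 = f(0.360000, 0.898800) = -0.744152
  u ← 1.500000 + (0.36/2)·(-1.670000 + (-0.744152)) = 1.065453
s=0.360000, u=1.065453:
  k1 = f(0.360000, 1.065453) = -1.000797
  k2 = f(0.720000, 0.705166) = -0.445955
  u ← 1.065453 + (0.36/2)·(-1.000797 + (-0.445955)) = 0.805037
s=0.720000, u=0.805037:
  k1 = f(0.720000, 0.805037) = -0.599757
  k2 = f(1.080000, 0.589125) = -0.267252
  u ← 0.805037 + (0.36/2)·(-0.599757 + (-0.267252)) = 0.648976
u(1.08) ≈ 0.6490

0.6490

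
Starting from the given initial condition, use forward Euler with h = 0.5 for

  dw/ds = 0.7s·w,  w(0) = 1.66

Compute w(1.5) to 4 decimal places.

Euler: w_{n+1} = w_n + h·f(s_n, w_n).
s=0.000000, w=1.660000: f=0.000000 → w ← 1.660000 + 0.5·0.000000 = 1.660000
s=0.500000, w=1.660000: f=0.581000 → w ← 1.660000 + 0.5·0.581000 = 1.950500
s=1.000000, w=1.950500: f=1.365350 → w ← 1.950500 + 0.5·1.365350 = 2.633175
w(1.5) ≈ 2.6332

2.6332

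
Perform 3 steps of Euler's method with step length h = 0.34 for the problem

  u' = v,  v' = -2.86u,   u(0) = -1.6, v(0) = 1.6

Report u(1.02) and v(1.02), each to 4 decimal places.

1.4391, 4.1662

Euler on (u,v): u_{n+1} = u_n + h·u', v_{n+1} = v_n + h·v'.
0.000000: (-1.600000, 1.600000); f=(1.600000, 4.576000) → (-1.056000, 3.155840)
0.340000: (-1.056000, 3.155840); f=(3.155840, 3.020160) → (0.016986, 4.182694)
0.680000: (0.016986, 4.182694); f=(4.182694, -0.048579) → (1.439102, 4.166178)
(u(1.02), v(1.02)) ≈ (1.4391, 4.1662)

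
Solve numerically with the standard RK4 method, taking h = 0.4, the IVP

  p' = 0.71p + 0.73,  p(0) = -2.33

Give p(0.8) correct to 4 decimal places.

RK4: k1 = f(t_n, p_n); k2 = f(t_n + h/2, p_n + (h/2)·k1); k3 = f(t_n + h/2, p_n + (h/2)·k2); k4 = f(t_n + h, p_n + h·k3); p_{n+1} = p_n + (h/6)·(k1 + 2k2 + 2k3 + k4).
t=0.000000, p=-2.330000:
  k1 = f(0.000000, -2.330000) = -0.924300
  k2 = f(0.200000, -2.514860) = -1.055551
  k3 = f(0.200000, -2.541110) = -1.074188
  k4 = f(0.400000, -2.759675) = -1.229369
  p ← -2.330000 + (0.4/6)·(k1 + 2k2 + 2k3 + k4) = -2.757543
t=0.400000, p=-2.757543:
  k1 = f(0.400000, -2.757543) = -1.227856
  k2 = f(0.600000, -3.003114) = -1.402211
  k3 = f(0.600000, -3.037985) = -1.426970
  k4 = f(0.800000, -3.328331) = -1.633115
  p ← -2.757543 + (0.4/6)·(k1 + 2k2 + 2k3 + k4) = -3.325499
p(0.8) ≈ -3.3255

-3.3255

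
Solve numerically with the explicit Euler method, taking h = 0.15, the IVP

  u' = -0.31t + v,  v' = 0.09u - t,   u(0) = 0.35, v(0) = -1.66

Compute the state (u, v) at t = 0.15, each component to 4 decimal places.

0.1010, -1.6553

Euler on (u,v): u_{n+1} = u_n + h·u', v_{n+1} = v_n + h·v'.
0.000000: (0.350000, -1.660000); f=(-1.660000, 0.031500) → (0.101000, -1.655275)
(u(0.15), v(0.15)) ≈ (0.1010, -1.6553)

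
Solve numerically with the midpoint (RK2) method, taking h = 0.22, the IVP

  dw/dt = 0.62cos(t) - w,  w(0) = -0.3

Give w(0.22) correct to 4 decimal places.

-0.1207

Midpoint: k1 = f(t_n, w_n); k2 = f(t_n + h/2, w_n + (h/2)·k1); w_{n+1} = w_n + h·k2.
t=0.000000, w=-0.300000:
  k1 = f(0.000000, -0.300000) = 0.920000
  k2 = f(0.110000, -0.198800) = 0.815053
  w ← -0.300000 + 0.22·0.815053 = -0.120688
w(0.22) ≈ -0.1207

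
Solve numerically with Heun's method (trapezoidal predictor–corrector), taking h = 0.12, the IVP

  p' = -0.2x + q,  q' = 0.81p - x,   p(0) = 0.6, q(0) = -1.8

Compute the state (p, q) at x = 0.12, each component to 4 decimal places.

0.3861, -1.7594

Heun on (p,q): k1 = f(x_n, state_n); k2 = f(x_n + h, state_n + h·k1); state_{n+1} = state_n + (h/2)·(k1 + k2).
0.000000: (0.600000, -1.800000)
  k1 = (-1.800000, 0.486000)
  predictor → (0.384000, -1.741680)
  k2 = (-1.765680, 0.191040)
  → (0.386059, -1.759378)
(p(0.12), q(0.12)) ≈ (0.3861, -1.7594)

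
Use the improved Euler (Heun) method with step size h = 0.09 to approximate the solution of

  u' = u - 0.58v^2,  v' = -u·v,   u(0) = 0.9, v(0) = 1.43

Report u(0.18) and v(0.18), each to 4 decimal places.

0.8761, 1.2204

Heun on (u,v): k1 = f(t_n, state_n); k2 = f(t_n + h, state_n + h·k1); state_{n+1} = state_n + (h/2)·(k1 + k2).
0.000000: (0.900000, 1.430000)
  k1 = (-0.286042, -1.287000)
  predictor → (0.874256, 1.314170)
  k2 = (-0.127429, -1.148921)
  → (0.881394, 1.320384)
0.090000: (0.881394, 1.320384)
  k1 = (-0.129786, -1.163778)
  predictor → (0.869713, 1.215644)
  k2 = (0.012595, -1.057261)
  → (0.876120, 1.220437)
(u(0.18), v(0.18)) ≈ (0.8761, 1.2204)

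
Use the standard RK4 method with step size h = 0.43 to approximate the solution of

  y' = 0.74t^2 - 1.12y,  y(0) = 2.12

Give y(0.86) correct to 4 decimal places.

RK4: k1 = f(t_n, y_n); k2 = f(t_n + h/2, y_n + (h/2)·k1); k3 = f(t_n + h/2, y_n + (h/2)·k2); k4 = f(t_n + h, y_n + h·k3); y_{n+1} = y_n + (h/6)·(k1 + 2k2 + 2k3 + k4).
t=0.000000, y=2.120000:
  k1 = f(0.000000, 2.120000) = -2.374400
  k2 = f(0.215000, 1.609504) = -1.768438
  k3 = f(0.215000, 1.739786) = -1.914354
  k4 = f(0.430000, 1.296828) = -1.315621
  y ← 2.120000 + (0.43/6)·(k1 + 2k2 + 2k3 + k4) = 1.327682
t=0.430000, y=1.327682:
  k1 = f(0.430000, 1.327682) = -1.350177
  k2 = f(0.645000, 1.037394) = -0.854022
  k3 = f(0.645000, 1.144067) = -0.973496
  k4 = f(0.860000, 0.909078) = -0.470864
  y ← 1.327682 + (0.43/6)·(k1 + 2k2 + 2k3 + k4) = 0.935229
y(0.86) ≈ 0.9352

0.9352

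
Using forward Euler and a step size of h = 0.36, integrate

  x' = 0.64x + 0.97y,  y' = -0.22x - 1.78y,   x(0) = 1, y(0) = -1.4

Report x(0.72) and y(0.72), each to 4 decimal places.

Euler on (x,y): x_{n+1} = x_n + h·x', y_{n+1} = y_n + h·y'.
0.000000: (1.000000, -1.400000); f=(-0.718000, 2.272000) → (0.741520, -0.582080)
0.360000: (0.741520, -0.582080); f=(-0.090045, 0.872968) → (0.709104, -0.267812)
(x(0.72), y(0.72)) ≈ (0.7091, -0.2678)

0.7091, -0.2678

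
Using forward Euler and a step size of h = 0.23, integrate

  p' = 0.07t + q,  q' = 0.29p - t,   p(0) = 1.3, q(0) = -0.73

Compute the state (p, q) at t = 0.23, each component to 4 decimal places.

1.1321, -0.6433

Euler on (p,q): p_{n+1} = p_n + h·p', q_{n+1} = q_n + h·q'.
0.000000: (1.300000, -0.730000); f=(-0.730000, 0.377000) → (1.132100, -0.643290)
(p(0.23), q(0.23)) ≈ (1.1321, -0.6433)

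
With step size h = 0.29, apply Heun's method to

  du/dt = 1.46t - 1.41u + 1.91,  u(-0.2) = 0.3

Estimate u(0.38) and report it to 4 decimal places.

0.9622

Heun: k1 = f(t_n, u_n); k2 = f(t_n + h, u_n + h·k1); u_{n+1} = u_n + (h/2)·(k1 + k2).
t=-0.200000, u=0.300000:
  k1 = f(-0.200000, 0.300000) = 1.195000
  k2 = f(0.090000, 0.646550) = 1.129764
  u ← 0.300000 + (0.29/2)·(1.195000 + 1.129764) = 0.637091
t=0.090000, u=0.637091:
  k1 = f(0.090000, 0.637091) = 1.143102
  k2 = f(0.380000, 0.968590) = 1.099088
  u ← 0.637091 + (0.29/2)·(1.143102 + 1.099088) = 0.962208
u(0.38) ≈ 0.9622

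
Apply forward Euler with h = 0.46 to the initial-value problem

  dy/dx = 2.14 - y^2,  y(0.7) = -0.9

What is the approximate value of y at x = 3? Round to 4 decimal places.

Euler: y_{n+1} = y_n + h·f(x_n, y_n).
x=0.700000, y=-0.900000: f=1.330000 → y ← -0.900000 + 0.46·1.330000 = -0.288200
x=1.160000, y=-0.288200: f=2.056941 → y ← -0.288200 + 0.46·2.056941 = 0.657993
x=1.620000, y=0.657993: f=1.707046 → y ← 0.657993 + 0.46·1.707046 = 1.443234
x=2.080000, y=1.443234: f=0.057076 → y ← 1.443234 + 0.46·0.057076 = 1.469489
x=2.540000, y=1.469489: f=-0.019398 → y ← 1.469489 + 0.46·(-0.019398) = 1.460566
y(3) ≈ 1.4606

1.4606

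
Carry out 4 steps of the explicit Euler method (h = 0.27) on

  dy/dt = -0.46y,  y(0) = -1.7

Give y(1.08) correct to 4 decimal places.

Euler: y_{n+1} = y_n + h·f(t_n, y_n).
t=0.000000, y=-1.700000: f=0.782000 → y ← -1.700000 + 0.27·0.782000 = -1.488860
t=0.270000, y=-1.488860: f=0.684876 → y ← -1.488860 + 0.27·0.684876 = -1.303944
t=0.540000, y=-1.303944: f=0.599814 → y ← -1.303944 + 0.27·0.599814 = -1.141994
t=0.810000, y=-1.141994: f=0.525317 → y ← -1.141994 + 0.27·0.525317 = -1.000158
y(1.08) ≈ -1.0002

-1.0002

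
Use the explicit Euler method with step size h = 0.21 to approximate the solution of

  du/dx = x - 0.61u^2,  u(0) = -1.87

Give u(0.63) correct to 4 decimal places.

-3.9979

Euler: u_{n+1} = u_n + h·f(x_n, u_n).
x=0.000000, u=-1.870000: f=-2.133109 → u ← -1.870000 + 0.21·(-2.133109) = -2.317953
x=0.210000, u=-2.317953: f=-3.067472 → u ← -2.317953 + 0.21·(-3.067472) = -2.962122
x=0.420000, u=-2.962122: f=-4.932242 → u ← -2.962122 + 0.21·(-4.932242) = -3.997893
u(0.63) ≈ -3.9979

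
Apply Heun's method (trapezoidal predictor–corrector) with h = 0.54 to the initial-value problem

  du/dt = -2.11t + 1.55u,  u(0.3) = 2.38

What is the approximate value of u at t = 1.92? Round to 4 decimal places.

Heun: k1 = f(t_n, u_n); k2 = f(t_n + h, u_n + h·k1); u_{n+1} = u_n + (h/2)·(k1 + k2).
t=0.300000, u=2.380000:
  k1 = f(0.300000, 2.380000) = 3.056000
  k2 = f(0.840000, 4.030240) = 4.474472
  u ← 2.380000 + (0.54/2)·(3.056000 + 4.474472) = 4.413227
t=0.840000, u=4.413227:
  k1 = f(0.840000, 4.413227) = 5.068103
  k2 = f(1.380000, 7.150003) = 8.170704
  u ← 4.413227 + (0.54/2)·(5.068103 + 8.170704) = 7.987705
t=1.380000, u=7.987705:
  k1 = f(1.380000, 7.987705) = 9.469143
  k2 = f(1.920000, 13.101043) = 16.255416
  u ← 7.987705 + (0.54/2)·(9.469143 + 16.255416) = 14.933336
u(1.92) ≈ 14.9333

14.9333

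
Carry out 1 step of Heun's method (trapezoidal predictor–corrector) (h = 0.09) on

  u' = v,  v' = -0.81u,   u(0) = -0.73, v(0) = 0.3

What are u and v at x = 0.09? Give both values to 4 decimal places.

-0.7006, 0.3522

Heun on (u,v): k1 = f(x_n, state_n); k2 = f(x_n + h, state_n + h·k1); state_{n+1} = state_n + (h/2)·(k1 + k2).
0.000000: (-0.730000, 0.300000)
  k1 = (0.300000, 0.591300)
  predictor → (-0.703000, 0.353217)
  k2 = (0.353217, 0.569430)
  → (-0.700605, 0.352233)
(u(0.09), v(0.09)) ≈ (-0.7006, 0.3522)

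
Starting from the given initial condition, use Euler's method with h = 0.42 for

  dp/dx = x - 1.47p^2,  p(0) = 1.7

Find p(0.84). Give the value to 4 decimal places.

Euler: p_{n+1} = p_n + h·f(x_n, p_n).
x=0.000000, p=1.700000: f=-4.248300 → p ← 1.700000 + 0.42·(-4.248300) = -0.084286
x=0.420000, p=-0.084286: f=0.409557 → p ← -0.084286 + 0.42·0.409557 = 0.087728
p(0.84) ≈ 0.0877

0.0877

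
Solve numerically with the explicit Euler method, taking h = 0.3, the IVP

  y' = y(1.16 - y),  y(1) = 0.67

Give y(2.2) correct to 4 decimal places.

Euler: y_{n+1} = y_n + h·f(s_n, y_n).
s=1.000000, y=0.670000: f=0.328300 → y ← 0.670000 + 0.3·0.328300 = 0.768490
s=1.300000, y=0.768490: f=0.300872 → y ← 0.768490 + 0.3·0.300872 = 0.858751
s=1.600000, y=0.858751: f=0.258698 → y ← 0.858751 + 0.3·0.258698 = 0.936361
s=1.900000, y=0.936361: f=0.209407 → y ← 0.936361 + 0.3·0.209407 = 0.999183
y(2.2) ≈ 0.9992

0.9992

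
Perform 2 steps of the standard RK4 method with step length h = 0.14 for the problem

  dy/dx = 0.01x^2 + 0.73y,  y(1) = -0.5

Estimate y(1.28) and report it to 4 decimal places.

RK4: k1 = f(x_n, y_n); k2 = f(x_n + h/2, y_n + (h/2)·k1); k3 = f(x_n + h/2, y_n + (h/2)·k2); k4 = f(x_n + h, y_n + h·k3); y_{n+1} = y_n + (h/6)·(k1 + 2k2 + 2k3 + k4).
x=1.000000, y=-0.500000:
  k1 = f(1.000000, -0.500000) = -0.355000
  k2 = f(1.070000, -0.524850) = -0.371692
  k3 = f(1.070000, -0.526018) = -0.372544
  k4 = f(1.140000, -0.552156) = -0.390078
  y ← -0.500000 + (0.14/6)·(k1 + 2k2 + 2k3 + k4) = -0.552116
x=1.140000, y=-0.552116:
  k1 = f(1.140000, -0.552116) = -0.390049
  k2 = f(1.210000, -0.579420) = -0.408335
  k3 = f(1.210000, -0.580700) = -0.409270
  k4 = f(1.280000, -0.609414) = -0.428488
  y ← -0.552116 + (0.14/6)·(k1 + 2k2 + 2k3 + k4) = -0.609370
y(1.28) ≈ -0.6094

-0.6094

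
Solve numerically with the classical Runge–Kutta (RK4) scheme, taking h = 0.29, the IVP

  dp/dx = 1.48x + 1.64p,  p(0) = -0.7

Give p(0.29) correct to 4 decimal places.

-1.0529

RK4: k1 = f(x_n, p_n); k2 = f(x_n + h/2, p_n + (h/2)·k1); k3 = f(x_n + h/2, p_n + (h/2)·k2); k4 = f(x_n + h, p_n + h·k3); p_{n+1} = p_n + (h/6)·(k1 + 2k2 + 2k3 + k4).
x=0.000000, p=-0.700000:
  k1 = f(0.000000, -0.700000) = -1.148000
  k2 = f(0.145000, -0.866460) = -1.206394
  k3 = f(0.145000, -0.874927) = -1.220281
  k4 = f(0.290000, -1.053881) = -1.299165
  p ← -0.700000 + (0.29/6)·(k1 + 2k2 + 2k3 + k4) = -1.052858
p(0.29) ≈ -1.0529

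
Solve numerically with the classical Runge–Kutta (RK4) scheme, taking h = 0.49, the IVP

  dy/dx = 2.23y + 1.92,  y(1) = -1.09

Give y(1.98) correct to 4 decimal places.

-2.8764

RK4: k1 = f(x_n, y_n); k2 = f(x_n + h/2, y_n + (h/2)·k1); k3 = f(x_n + h/2, y_n + (h/2)·k2); k4 = f(x_n + h, y_n + h·k3); y_{n+1} = y_n + (h/6)·(k1 + 2k2 + 2k3 + k4).
x=1.000000, y=-1.090000:
  k1 = f(1.000000, -1.090000) = -0.510700
  k2 = f(1.245000, -1.215122) = -0.789721
  k3 = f(1.245000, -1.283482) = -0.942164
  k4 = f(1.490000, -1.551660) = -1.540203
  y ← -1.090000 + (0.49/6)·(k1 + 2k2 + 2k3 + k4) = -1.540365
x=1.490000, y=-1.540365:
  k1 = f(1.490000, -1.540365) = -1.515014
  k2 = f(1.735000, -1.911543) = -2.342742
  k3 = f(1.735000, -2.114337) = -2.794971
  k4 = f(1.980000, -2.909901) = -4.569078
  y ← -1.540365 + (0.49/6)·(k1 + 2k2 + 2k3 + k4) = -2.876392
y(1.98) ≈ -2.8764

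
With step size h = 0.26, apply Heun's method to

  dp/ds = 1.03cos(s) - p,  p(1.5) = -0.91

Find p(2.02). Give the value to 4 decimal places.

-0.6357

Heun: k1 = f(s_n, p_n); k2 = f(s_n + h, p_n + h·k1); p_{n+1} = p_n + (h/2)·(k1 + k2).
s=1.500000, p=-0.910000:
  k1 = f(1.500000, -0.910000) = 0.982859
  k2 = f(1.760000, -0.654457) = 0.460737
  p ← -0.910000 + (0.26/2)·(0.982859 + 0.460737) = -0.722332
s=1.760000, p=-0.722332:
  k1 = f(1.760000, -0.722332) = 0.528613
  k2 = f(2.020000, -0.584893) = 0.137617
  p ← -0.722332 + (0.26/2)·(0.528613 + 0.137617) = -0.635722
p(2.02) ≈ -0.6357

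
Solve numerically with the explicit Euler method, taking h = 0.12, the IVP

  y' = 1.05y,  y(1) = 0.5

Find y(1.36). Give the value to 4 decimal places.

Euler: y_{n+1} = y_n + h·f(s_n, y_n).
s=1.000000, y=0.500000: f=0.525000 → y ← 0.500000 + 0.12·0.525000 = 0.563000
s=1.120000, y=0.563000: f=0.591150 → y ← 0.563000 + 0.12·0.591150 = 0.633938
s=1.240000, y=0.633938: f=0.665635 → y ← 0.633938 + 0.12·0.665635 = 0.713814
y(1.36) ≈ 0.7138

0.7138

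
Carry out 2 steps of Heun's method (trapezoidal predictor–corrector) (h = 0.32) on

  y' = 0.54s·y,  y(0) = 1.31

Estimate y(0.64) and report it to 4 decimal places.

Heun: k1 = f(s_n, y_n); k2 = f(s_n + h, y_n + h·k1); y_{n+1} = y_n + (h/2)·(k1 + k2).
s=0.000000, y=1.310000:
  k1 = f(0.000000, 1.310000) = 0.000000
  k2 = f(0.320000, 1.310000) = 0.226368
  y ← 1.310000 + (0.32/2)·(0.000000 + 0.226368) = 1.346219
s=0.320000, y=1.346219:
  k1 = f(0.320000, 1.346219) = 0.232627
  k2 = f(0.640000, 1.420659) = 0.490980
  y ← 1.346219 + (0.32/2)·(0.232627 + 0.490980) = 1.461996
y(0.64) ≈ 1.4620

1.4620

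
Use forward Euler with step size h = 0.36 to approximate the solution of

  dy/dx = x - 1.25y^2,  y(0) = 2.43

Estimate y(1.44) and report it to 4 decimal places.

Euler: y_{n+1} = y_n + h·f(x_n, y_n).
x=0.000000, y=2.430000: f=-7.381125 → y ← 2.430000 + 0.36·(-7.381125) = -0.227205
x=0.360000, y=-0.227205: f=0.295472 → y ← -0.227205 + 0.36·0.295472 = -0.120835
x=0.720000, y=-0.120835: f=0.701749 → y ← -0.120835 + 0.36·0.701749 = 0.131795
x=1.080000, y=0.131795: f=1.058288 → y ← 0.131795 + 0.36·1.058288 = 0.512778
y(1.44) ≈ 0.5128

0.5128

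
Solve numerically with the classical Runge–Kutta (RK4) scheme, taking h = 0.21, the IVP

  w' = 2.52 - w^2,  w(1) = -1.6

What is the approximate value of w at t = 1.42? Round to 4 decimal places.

-1.6355

RK4: k1 = f(t_n, w_n); k2 = f(t_n + h/2, w_n + (h/2)·k1); k3 = f(t_n + h/2, w_n + (h/2)·k2); k4 = f(t_n + h, w_n + h·k3); w_{n+1} = w_n + (h/6)·(k1 + 2k2 + 2k3 + k4).
t=1.000000, w=-1.600000:
  k1 = f(1.000000, -1.600000) = -0.040000
  k2 = f(1.105000, -1.604200) = -0.053458
  k3 = f(1.105000, -1.605613) = -0.057993
  k4 = f(1.210000, -1.612179) = -0.079120
  w ← -1.600000 + (0.21/6)·(k1 + 2k2 + 2k3 + k4) = -1.611971
t=1.210000, w=-1.611971:
  k1 = f(1.210000, -1.611971) = -0.078450
  k2 = f(1.315000, -1.620208) = -0.105074
  k3 = f(1.315000, -1.623004) = -0.114140
  k4 = f(1.420000, -1.635940) = -0.156300
  w ← -1.611971 + (0.21/6)·(k1 + 2k2 + 2k3 + k4) = -1.635532
w(1.42) ≈ -1.6355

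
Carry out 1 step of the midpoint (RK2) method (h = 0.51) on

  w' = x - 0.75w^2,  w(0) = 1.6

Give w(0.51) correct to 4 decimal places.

Midpoint: k1 = f(x_n, w_n); k2 = f(x_n + h/2, w_n + (h/2)·k1); w_{n+1} = w_n + h·k2.
x=0.000000, w=1.600000:
  k1 = f(0.000000, 1.600000) = -1.920000
  k2 = f(0.255000, 1.110400) = -0.669741
  w ← 1.600000 + 0.51·(-0.669741) = 1.258432
w(0.51) ≈ 1.2584

1.2584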